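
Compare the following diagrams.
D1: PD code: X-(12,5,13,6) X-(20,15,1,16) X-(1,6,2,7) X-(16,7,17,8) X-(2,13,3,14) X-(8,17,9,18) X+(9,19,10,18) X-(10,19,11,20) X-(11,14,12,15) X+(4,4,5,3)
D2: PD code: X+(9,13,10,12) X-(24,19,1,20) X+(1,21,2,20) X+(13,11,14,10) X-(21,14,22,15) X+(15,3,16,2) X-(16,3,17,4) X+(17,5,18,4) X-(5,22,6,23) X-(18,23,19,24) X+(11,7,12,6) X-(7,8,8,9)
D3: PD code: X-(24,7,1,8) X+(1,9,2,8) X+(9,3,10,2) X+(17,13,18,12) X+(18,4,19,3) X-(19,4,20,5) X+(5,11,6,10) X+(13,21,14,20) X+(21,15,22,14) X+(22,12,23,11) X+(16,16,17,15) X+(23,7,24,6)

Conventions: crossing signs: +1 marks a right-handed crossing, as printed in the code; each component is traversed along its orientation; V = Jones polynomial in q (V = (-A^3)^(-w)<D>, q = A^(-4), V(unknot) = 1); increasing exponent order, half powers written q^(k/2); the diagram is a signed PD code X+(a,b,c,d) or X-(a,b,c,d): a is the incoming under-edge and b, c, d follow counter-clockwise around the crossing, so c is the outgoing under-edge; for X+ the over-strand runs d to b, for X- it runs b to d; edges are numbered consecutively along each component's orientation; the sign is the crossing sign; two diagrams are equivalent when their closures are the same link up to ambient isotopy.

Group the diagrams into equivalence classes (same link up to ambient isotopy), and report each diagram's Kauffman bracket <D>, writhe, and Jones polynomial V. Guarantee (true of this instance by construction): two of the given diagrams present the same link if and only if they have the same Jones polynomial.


classes: {D1} | {D2} | {D3}
V(D1) = -q^-7 + q^-6 - q^-5 + q^-4 + q^-2  [10 crossings, <D> = A^-10 + A^-2 - A^2 + A^6 - A^10, w = -6]
D2 (bracket -A^-16 + A^-12 + A^-4; 12 crossings at w = 0): V = q + q^3 - q^4
D3 (bracket A^-8 - 2A^-4 + 1 - 2A^4 + 2A^8 + A^16; 12 crossings at w = +8): V = q^2 + 2q^4 - 2q^5 + q^6 - 2q^7 + q^8
note: 3 classes among 3 diagrams; unequal V(q) rules out equality


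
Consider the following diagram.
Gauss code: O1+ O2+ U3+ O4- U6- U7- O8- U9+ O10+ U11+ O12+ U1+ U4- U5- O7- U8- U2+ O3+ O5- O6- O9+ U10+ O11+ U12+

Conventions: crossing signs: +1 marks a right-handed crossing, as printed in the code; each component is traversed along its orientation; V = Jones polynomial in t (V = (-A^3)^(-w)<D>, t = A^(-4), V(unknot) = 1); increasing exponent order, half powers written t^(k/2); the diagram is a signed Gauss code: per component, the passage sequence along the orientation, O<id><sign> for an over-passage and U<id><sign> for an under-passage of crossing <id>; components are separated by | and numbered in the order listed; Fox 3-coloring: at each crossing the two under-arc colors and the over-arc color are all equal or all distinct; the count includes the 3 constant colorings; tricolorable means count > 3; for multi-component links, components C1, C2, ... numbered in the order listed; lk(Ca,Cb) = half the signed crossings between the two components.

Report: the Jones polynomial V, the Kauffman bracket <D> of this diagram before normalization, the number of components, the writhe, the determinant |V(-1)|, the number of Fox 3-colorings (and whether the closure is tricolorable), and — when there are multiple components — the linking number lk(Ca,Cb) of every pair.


Jones polynomial: V(t) = -t^-2 + 2t^-1 - 2 + 4t - 4t^2 + 4t^3 - 3t^4 + 2t^5 - t^6
<D> = -A^-18 + 2A^-14 - 3A^-10 + 4A^-6 - 4A^-2 + 4A^2 - 2A^6 + 2A^10 - A^14; writhe +2
components 1, writhe +2 (12 crossings)
3-colorings: 3 of 3^12, det 23 — not tricolorable
note: det 23 = |V(-1)|; not divisible by 3, so not tricolorable


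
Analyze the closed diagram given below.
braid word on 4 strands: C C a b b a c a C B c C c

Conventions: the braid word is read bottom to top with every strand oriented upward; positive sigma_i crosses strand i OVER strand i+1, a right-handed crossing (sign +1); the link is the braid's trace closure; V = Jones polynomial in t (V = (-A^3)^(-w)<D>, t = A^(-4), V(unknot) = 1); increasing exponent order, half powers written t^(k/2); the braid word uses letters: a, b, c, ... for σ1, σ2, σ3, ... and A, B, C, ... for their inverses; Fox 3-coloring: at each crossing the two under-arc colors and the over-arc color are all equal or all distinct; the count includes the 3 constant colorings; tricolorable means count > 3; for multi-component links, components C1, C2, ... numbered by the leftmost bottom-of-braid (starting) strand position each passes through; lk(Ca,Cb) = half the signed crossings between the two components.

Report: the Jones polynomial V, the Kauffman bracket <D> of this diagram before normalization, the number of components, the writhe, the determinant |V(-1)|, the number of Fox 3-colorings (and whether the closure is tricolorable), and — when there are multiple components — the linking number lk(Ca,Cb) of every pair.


V = t - t^2 + 2t^3 - t^4 + t^5 - t^6
<D> = A^-15 - A^-11 + A^-7 - 2A^-3 + A - A^5 (w = +3)
1 component over 13 crossings, w = +3
3 Fox colorings among 3^13, |V(-1)| = 7: not tricolorable
why: inverse pairs cancel, leaving σ3⁻¹ σ3⁻¹ σ1 σ2 σ2 σ1 σ3 σ1 σ3⁻¹ σ2⁻¹ σ3


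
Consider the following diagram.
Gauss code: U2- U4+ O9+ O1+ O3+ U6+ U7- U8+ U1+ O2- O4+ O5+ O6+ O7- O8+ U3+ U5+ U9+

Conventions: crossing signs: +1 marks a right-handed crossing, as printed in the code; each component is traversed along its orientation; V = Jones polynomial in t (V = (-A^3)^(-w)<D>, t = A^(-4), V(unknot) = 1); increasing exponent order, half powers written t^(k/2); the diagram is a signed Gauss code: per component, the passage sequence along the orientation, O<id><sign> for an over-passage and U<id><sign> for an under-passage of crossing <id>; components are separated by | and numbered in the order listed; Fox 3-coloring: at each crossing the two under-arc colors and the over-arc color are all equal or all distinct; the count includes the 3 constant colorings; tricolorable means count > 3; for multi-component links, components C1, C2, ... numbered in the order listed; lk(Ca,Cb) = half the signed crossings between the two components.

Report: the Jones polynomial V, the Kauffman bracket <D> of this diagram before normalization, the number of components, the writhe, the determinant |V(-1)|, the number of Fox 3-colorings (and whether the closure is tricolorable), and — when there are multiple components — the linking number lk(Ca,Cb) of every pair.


V = t + t^3 - t^4
<D> = A^-1 - A^3 - A^11 (w = +5)
1 component over 9 crossings, w = +5
9 Fox colorings among 3^9, |V(-1)| = 3: tricolorable
why: the span of V is 3, forcing >= 3 crossings in any diagram


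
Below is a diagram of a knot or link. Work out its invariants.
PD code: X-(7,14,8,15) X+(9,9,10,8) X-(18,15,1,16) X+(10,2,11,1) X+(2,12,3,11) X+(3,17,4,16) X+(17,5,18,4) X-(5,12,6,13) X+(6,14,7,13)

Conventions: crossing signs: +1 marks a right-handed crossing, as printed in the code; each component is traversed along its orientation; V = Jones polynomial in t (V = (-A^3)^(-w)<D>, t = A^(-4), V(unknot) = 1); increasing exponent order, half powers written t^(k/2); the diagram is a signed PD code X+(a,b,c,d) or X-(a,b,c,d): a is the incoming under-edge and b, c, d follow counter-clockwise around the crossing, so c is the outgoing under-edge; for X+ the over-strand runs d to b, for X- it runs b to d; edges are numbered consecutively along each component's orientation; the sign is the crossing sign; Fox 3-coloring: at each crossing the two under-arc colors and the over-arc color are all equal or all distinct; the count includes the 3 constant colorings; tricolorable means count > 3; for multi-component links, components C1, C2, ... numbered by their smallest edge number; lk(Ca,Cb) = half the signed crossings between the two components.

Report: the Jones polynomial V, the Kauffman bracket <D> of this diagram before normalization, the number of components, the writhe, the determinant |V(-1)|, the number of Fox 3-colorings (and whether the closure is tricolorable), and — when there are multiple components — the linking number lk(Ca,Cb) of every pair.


V = t + t^3 - t^4
<D> = A^-7 - A^-3 - A^5 (w = +3)
1 component over 9 crossings, w = +3
9 Fox colorings among 3^9, |V(-1)| = 3: tricolorable
why: V spans 3 powers of t: at least 3 crossings in any diagram


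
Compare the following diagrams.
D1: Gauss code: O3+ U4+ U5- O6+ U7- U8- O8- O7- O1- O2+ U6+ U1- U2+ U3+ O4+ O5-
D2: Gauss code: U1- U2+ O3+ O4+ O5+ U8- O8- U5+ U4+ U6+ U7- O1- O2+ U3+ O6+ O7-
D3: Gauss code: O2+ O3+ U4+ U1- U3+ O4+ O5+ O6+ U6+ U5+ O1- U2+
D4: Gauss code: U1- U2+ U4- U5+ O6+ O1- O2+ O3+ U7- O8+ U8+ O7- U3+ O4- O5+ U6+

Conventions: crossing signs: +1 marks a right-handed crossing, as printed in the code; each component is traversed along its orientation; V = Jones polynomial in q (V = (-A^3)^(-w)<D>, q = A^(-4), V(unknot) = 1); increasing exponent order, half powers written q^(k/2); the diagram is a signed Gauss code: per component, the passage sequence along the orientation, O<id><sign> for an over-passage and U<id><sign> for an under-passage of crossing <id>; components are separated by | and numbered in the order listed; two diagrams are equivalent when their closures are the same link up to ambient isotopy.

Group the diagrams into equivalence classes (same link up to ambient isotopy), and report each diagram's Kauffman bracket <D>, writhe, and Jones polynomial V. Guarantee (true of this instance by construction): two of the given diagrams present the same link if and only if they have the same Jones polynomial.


classes: {D1, D2, D3, D4}
V(D1) = 1  [8 crossings, <D> = 1, w = 0]
V(D2) = 1  [8 crossings, <D> = A^6, w = +2]
V(D3) = 1  [6 crossings, <D> = A^12, w = +4]
D4 (bracket A^6; 8 crossings at w = +2): V = 1
insight: one V(q) for all 4 diagrams — one class (guaranteed)


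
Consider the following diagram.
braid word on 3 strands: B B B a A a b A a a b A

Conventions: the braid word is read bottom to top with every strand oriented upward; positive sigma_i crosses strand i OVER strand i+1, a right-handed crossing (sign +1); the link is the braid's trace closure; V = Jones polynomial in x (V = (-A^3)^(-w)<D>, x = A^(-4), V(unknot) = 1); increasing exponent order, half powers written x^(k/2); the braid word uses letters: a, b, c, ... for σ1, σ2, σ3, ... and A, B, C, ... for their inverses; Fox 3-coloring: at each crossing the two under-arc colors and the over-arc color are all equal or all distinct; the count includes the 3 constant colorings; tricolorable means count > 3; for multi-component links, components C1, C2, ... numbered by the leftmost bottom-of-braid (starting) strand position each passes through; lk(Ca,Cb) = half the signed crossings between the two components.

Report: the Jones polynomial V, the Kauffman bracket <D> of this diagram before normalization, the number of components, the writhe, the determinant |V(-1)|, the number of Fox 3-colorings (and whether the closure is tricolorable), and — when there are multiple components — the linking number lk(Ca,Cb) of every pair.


Jones polynomial: V(x) = x^-2 + 2 + x^2
<D> = A^-8 + 2 + A^8; writhe 0
components 3, writhe 0 (12 crossings)
linking number lk(C1,C2) = 0
lk(C1,C3): +1
lk(C2,C3) = -1
3-colorings: 3 of 3^12, det 4 — not tricolorable
note: span 4 respects span(V) <= c + mu - 1 = 14 for this 3-component diagram


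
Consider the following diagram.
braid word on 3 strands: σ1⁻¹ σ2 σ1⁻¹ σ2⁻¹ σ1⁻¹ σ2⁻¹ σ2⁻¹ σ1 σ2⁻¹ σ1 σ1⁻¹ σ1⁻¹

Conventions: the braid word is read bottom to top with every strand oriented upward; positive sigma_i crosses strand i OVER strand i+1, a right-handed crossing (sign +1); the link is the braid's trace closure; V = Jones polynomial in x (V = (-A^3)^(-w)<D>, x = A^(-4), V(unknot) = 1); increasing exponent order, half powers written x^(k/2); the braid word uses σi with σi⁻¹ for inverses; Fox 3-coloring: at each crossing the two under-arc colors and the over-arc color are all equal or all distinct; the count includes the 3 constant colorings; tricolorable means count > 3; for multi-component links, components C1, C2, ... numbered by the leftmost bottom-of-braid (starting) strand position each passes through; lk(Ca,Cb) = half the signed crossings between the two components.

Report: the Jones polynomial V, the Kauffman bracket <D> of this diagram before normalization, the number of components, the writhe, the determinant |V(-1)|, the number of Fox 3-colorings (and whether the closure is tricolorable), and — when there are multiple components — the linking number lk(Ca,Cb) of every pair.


V = -x^-9 + 2x^-8 - 3x^-7 + 3x^-6 - 3x^-5 + 3x^-4 - x^-3 + x^-2
<D> = A^-10 - A^-6 + 3A^-2 - 3A^2 + 3A^6 - 3A^10 + 2A^14 - A^18 (w = -6)
1 component over 12 crossings, w = -6
3 Fox colorings among 3^12, |V(-1)| = 17: not tricolorable
why: w = -6 (over 12 crossings) is diagram-only; (-A^3)^(6) removes it from V


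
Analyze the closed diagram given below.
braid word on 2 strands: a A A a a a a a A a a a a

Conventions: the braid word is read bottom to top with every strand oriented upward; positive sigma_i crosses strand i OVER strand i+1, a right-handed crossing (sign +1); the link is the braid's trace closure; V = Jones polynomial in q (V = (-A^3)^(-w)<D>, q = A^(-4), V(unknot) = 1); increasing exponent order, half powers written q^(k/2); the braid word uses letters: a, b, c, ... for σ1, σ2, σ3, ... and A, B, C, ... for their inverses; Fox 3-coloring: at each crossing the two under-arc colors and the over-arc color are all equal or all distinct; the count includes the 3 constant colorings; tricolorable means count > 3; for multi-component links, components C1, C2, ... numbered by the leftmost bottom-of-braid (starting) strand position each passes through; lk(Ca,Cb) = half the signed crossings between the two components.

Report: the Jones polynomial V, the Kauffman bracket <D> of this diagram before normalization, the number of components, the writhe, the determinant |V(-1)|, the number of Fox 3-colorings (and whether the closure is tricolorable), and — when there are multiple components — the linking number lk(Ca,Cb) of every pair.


V(q) = q^3 + q^5 - q^6 + q^7 - q^8 + q^9 - q^10
bracket: A^-19 - A^-15 + A^-11 - A^-7 + A^-3 - A - A^9, w = +7
1 component, writhe +7, over 13 crossings
det 7, colorings 3 of 3^13 — not tricolorable
observation: |V(-1)| = 7: so not tricolorable, since 3 does not divide 7


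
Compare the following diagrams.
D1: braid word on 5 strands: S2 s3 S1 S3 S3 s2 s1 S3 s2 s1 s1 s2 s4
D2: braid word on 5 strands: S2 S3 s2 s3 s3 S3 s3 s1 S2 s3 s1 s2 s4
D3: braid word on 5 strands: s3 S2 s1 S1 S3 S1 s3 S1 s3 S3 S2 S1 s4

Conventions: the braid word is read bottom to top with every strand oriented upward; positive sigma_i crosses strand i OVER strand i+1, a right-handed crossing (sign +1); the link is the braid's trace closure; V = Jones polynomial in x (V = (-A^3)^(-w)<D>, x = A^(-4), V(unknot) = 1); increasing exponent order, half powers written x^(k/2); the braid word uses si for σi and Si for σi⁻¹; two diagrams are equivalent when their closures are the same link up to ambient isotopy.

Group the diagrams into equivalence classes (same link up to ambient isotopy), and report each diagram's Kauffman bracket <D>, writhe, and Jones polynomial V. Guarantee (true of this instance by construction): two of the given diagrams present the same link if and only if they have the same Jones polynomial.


classes: {D1} | {D2} | {D3}
V(D1) = -x^(-3/2) + x^(-1/2) - 2x^(1/2) + x^(3/2) - 2x^(5/2) + x^(7/2)  [13 crossings, <D> = -A^-5 + 2A^-1 - A^3 + 2A^7 - A^11 + A^15, w = +3]
V(D2) = -x^(1/2) - x^(5/2)  [13 crossings, <D> = A^5 + A^13, w = +5]
D3 (bracket A^-3 + A^5 - A^9 + A^13; 13 crossings at w = -3): V = -x^(-11/2) + x^(-9/2) - x^(-7/2) - x^(-3/2)
note: 3 classes among 3 diagrams; unequal V(x) rules out equality


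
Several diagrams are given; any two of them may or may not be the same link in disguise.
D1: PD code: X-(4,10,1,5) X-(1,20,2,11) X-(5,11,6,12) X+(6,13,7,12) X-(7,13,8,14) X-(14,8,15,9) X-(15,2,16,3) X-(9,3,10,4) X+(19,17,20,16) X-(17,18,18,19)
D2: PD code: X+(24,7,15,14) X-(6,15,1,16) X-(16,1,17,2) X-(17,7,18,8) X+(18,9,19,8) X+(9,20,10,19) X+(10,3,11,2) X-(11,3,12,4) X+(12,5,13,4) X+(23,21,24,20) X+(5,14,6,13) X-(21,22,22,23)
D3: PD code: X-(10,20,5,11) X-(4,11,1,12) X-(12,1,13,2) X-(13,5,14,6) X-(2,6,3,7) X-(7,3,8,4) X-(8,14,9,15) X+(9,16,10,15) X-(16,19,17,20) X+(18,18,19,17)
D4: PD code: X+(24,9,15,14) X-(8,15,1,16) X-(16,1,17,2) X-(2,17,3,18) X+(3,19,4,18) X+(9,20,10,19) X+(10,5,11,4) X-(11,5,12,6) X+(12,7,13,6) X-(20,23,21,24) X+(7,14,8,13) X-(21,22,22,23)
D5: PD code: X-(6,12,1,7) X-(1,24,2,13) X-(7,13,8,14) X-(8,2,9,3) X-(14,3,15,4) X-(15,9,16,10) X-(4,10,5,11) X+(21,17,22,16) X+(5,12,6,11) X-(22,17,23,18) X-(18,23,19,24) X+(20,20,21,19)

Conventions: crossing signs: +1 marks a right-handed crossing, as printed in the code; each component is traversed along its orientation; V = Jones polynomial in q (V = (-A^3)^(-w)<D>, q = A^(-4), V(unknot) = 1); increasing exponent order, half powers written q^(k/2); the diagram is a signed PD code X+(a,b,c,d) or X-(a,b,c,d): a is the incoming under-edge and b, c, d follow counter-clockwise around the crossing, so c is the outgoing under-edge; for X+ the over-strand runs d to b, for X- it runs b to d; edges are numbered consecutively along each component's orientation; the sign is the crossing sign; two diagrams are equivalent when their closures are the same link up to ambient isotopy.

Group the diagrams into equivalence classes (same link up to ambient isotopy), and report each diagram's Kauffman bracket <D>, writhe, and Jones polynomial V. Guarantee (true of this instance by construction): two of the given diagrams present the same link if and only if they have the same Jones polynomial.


classes: {D1, D3, D5} | {D2, D4}
V(D1) = 2q^-6 + q^-4 + q^-2  [10 crossings, <D> = A^-10 + A^-2 + 2A^6, w = -6]
V(D2) = 2 + q^2 + q^4  [12 crossings, <D> = A^-10 + A^-2 + 2A^6, w = +2]
V(D3) = 2q^-6 + q^-4 + q^-2  (w -6, c 10, <D> = A^-10 + A^-2 + 2A^6)
V(D4) = 2 + q^2 + q^4  (w 0, c 12, <D> = A^-16 + A^-8 + 2)
V(D5) = 2q^-6 + q^-4 + q^-2  [12 crossings, <D> = A^-10 + A^-2 + 2A^6, w = -6]
insight: 2 classes among 5 diagrams; unequal V(q) rules out equality


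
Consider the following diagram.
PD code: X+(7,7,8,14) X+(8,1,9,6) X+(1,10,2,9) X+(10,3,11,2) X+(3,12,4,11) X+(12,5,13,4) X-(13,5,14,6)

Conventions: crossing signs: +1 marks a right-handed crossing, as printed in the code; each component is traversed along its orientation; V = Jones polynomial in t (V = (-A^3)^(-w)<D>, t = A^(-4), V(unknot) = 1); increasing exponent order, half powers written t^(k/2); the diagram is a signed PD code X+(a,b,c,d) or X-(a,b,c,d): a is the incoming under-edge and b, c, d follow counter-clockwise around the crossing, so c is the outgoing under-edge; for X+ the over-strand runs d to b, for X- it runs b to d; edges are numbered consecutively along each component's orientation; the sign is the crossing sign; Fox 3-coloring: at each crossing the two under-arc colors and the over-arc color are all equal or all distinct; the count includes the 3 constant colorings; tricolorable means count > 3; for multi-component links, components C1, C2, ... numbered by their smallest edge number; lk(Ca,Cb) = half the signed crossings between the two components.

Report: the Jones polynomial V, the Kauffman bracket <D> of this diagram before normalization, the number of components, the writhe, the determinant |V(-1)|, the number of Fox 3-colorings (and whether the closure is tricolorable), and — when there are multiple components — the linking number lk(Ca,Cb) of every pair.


V = -t^(3/2) - t^(7/2) + t^(9/2) - t^(11/2)
<D> = A^-7 - A^-3 + A + A^9 (w = +5)
2 components over 7 crossings, w = +5
lk(C1,C2): +2
3 Fox colorings among 3^7, |V(-1)| = 4: not tricolorable
why: summing lk over 1 pair gives +2


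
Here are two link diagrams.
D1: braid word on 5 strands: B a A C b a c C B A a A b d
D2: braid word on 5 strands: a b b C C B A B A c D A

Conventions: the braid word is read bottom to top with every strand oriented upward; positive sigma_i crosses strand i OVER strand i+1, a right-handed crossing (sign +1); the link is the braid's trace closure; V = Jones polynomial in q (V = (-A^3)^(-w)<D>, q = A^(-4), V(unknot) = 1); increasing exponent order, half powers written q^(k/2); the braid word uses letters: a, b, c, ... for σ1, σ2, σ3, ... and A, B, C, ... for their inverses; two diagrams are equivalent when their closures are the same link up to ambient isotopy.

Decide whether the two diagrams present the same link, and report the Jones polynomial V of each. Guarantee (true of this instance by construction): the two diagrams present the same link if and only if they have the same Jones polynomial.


same link: no
V(D1) = 1  [14 crossings, <D> = 1, w = 0]
V(D2) = q^-5 - 2q^-4 + 2q^-3 - 2q^-2 + 2q^-1 - 1 + q  [12 crossings, <D> = A^-16 - A^-12 + 2A^-8 - 2A^-4 + 2 - 2A^4 + A^8, w = -4]
insight: comparing 2 Jones polynomials yields 2 groups


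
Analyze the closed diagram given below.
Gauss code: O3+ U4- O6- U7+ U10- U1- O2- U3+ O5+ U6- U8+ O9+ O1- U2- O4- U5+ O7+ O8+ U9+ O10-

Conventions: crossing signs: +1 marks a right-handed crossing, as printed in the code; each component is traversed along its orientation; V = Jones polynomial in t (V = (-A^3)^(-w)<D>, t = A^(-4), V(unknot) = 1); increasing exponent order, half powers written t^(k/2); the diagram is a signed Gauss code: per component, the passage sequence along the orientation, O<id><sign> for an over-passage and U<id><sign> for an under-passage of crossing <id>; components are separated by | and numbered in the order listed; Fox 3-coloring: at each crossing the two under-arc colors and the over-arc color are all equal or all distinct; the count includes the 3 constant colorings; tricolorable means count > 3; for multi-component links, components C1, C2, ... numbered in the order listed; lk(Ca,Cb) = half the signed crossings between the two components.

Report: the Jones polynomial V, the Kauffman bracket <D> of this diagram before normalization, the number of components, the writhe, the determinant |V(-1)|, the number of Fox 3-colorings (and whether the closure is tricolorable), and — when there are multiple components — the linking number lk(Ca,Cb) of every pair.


Jones polynomial: V(t) = t^-4 - 3t^-3 + 5t^-2 - 6t^-1 + 7 - 6t + 5t^2 - 3t^3 + t^4
<D> = A^-16 - 3A^-12 + 5A^-8 - 6A^-4 + 7 - 6A^4 + 5A^8 - 3A^12 + A^16; writhe 0
components 1, writhe 0 (10 crossings)
3-colorings: 3 of 3^10, det 37 — not tricolorable
note: w = 0 shifts under R1 moves; the (-A^3)^(0) factor cancels that in V


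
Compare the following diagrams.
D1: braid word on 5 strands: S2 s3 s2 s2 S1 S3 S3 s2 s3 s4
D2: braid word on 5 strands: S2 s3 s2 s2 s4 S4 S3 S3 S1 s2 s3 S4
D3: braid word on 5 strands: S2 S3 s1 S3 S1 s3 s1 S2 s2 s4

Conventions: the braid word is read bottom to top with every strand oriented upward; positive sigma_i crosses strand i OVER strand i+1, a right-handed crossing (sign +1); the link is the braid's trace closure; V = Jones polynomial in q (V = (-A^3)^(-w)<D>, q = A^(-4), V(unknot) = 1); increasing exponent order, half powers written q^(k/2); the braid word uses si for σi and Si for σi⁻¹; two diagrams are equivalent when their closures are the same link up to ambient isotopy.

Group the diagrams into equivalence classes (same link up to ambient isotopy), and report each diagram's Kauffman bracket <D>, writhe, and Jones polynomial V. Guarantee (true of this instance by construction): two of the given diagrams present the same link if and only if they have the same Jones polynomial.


classes: {D1, D2} | {D3}
V(D1) = -q^-1 + 2 - q + 2q^2 - q^3 + q^4 - q^5  [10 crossings, <D> = -A^-14 + A^-10 - A^-6 + 2A^-2 - A^2 + 2A^6 - A^10, w = +2]
V(D2) = -q^-1 + 2 - q + 2q^2 - q^3 + q^4 - q^5  (w 0, c 12, <D> = -A^-20 + A^-16 - A^-12 + 2A^-8 - A^-4 + 2 - A^4)
V(D3) = 1  [10 crossings, <D> = 1, w = 0]
note: V(q) takes 2 values over 3 diagrams, fixing the grouping


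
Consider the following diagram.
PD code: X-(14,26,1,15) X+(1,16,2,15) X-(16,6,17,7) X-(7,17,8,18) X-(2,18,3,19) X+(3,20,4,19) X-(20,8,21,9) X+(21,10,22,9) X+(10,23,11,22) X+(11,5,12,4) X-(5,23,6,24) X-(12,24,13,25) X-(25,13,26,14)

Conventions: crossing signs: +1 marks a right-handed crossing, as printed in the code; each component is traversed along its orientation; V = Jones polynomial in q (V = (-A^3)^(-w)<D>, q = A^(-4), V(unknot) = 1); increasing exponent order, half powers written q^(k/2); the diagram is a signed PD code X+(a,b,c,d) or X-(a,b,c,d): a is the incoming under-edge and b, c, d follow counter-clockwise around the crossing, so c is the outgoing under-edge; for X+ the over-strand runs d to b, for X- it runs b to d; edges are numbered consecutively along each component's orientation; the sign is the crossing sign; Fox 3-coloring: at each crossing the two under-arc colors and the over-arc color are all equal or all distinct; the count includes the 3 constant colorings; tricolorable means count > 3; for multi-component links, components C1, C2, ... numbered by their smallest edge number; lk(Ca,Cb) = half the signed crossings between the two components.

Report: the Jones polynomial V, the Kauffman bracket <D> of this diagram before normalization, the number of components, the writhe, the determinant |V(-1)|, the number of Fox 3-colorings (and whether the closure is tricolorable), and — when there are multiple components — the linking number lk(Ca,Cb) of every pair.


V(q) = -q^(-9/2) - q^(-5/2) + q^(-3/2) - q^(-1/2)
bracket: A^-7 - A^-3 + A + A^9, w = -3
2 components, writhe -3, over 13 crossings
lk(C1,C2) = -2
det 4, colorings 3 of 3^13 — not tricolorable
observation: det 4 = |V(-1)|; not divisible by 3, so not tricolorable


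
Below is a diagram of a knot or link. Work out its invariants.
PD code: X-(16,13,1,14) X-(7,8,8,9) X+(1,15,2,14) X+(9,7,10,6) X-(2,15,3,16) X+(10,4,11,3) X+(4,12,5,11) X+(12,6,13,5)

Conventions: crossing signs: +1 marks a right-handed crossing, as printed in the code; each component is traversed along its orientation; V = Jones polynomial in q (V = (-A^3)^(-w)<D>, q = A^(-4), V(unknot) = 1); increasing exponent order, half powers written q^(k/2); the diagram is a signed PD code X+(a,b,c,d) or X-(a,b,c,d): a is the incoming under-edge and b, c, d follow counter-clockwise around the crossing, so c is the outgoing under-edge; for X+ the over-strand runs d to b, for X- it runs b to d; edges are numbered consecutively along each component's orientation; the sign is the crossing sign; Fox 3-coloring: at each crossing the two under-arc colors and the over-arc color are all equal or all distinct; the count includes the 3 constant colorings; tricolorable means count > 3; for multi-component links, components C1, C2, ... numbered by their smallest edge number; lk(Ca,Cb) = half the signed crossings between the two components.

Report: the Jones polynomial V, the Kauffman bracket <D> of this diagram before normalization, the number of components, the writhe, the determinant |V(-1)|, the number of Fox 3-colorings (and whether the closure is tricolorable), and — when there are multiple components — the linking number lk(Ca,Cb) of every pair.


V = q + q^3 - q^4
<D> = -A^-10 + A^-6 + A^2 (w = +2)
1 component over 8 crossings, w = +2
9 Fox colorings among 3^8, |V(-1)| = 3: tricolorable
why: |V(-1)| = 3: so tricolorable, since 3 divides 3


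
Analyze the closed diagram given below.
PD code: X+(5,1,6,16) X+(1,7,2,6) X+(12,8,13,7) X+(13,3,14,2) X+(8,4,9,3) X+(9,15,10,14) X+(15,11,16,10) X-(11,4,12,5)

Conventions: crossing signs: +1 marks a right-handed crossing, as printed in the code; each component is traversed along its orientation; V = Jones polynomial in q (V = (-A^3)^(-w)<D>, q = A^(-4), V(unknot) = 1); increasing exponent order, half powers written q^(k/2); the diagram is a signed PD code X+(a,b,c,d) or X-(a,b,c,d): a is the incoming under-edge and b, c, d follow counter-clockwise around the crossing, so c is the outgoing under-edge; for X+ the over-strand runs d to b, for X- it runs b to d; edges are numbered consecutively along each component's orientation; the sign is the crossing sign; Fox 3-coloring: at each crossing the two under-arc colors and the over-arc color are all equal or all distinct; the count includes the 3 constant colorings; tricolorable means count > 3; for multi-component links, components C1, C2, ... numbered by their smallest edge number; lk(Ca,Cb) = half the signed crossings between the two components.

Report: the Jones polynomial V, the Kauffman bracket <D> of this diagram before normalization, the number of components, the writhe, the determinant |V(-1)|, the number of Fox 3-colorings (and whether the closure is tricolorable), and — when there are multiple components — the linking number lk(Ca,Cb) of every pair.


V(q) = q^2 + 2q^4 - 2q^5 + q^6 - 2q^7 + q^8
bracket: A^-14 - 2A^-10 + A^-6 - 2A^-2 + 2A^2 + A^10, w = +6
1 component, writhe +6, over 8 crossings
det 9, colorings 27 of 3^8 — tricolorable
observation: w = +6 (over 8 crossings) is diagram-only; (-A^3)^(-6) removes it from V


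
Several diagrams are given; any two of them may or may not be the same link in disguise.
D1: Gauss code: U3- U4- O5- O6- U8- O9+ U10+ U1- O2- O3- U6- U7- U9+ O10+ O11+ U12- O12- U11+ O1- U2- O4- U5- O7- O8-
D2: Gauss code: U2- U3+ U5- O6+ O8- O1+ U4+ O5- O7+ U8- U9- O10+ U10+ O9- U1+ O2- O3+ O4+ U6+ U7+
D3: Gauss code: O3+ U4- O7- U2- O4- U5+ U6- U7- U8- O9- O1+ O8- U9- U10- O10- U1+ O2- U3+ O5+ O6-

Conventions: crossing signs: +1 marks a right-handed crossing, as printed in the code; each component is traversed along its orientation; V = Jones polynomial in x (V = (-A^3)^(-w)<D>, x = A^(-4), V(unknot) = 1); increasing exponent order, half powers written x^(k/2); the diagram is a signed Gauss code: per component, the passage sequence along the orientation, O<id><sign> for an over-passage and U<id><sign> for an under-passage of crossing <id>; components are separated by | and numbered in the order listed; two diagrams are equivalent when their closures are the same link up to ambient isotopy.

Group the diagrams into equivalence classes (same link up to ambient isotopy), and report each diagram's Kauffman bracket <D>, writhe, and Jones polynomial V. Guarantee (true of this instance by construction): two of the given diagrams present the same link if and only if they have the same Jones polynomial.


classes: {D1} | {D2} | {D3}
V(D1) = -x^-7 + x^-6 - x^-5 + x^-4 + x^-2  [12 crossings, <D> = A^-10 + A^-2 - A^2 + A^6 - A^10, w = -6]
V(D2) = 1  (w +2, c 10, <D> = A^6)
D3 (bracket A^-8 + 1 - A^4; 10 crossings at w = -4): V = -x^-4 + x^-3 + x^-1
note: 3 values of V(x) split the 3 diagrams


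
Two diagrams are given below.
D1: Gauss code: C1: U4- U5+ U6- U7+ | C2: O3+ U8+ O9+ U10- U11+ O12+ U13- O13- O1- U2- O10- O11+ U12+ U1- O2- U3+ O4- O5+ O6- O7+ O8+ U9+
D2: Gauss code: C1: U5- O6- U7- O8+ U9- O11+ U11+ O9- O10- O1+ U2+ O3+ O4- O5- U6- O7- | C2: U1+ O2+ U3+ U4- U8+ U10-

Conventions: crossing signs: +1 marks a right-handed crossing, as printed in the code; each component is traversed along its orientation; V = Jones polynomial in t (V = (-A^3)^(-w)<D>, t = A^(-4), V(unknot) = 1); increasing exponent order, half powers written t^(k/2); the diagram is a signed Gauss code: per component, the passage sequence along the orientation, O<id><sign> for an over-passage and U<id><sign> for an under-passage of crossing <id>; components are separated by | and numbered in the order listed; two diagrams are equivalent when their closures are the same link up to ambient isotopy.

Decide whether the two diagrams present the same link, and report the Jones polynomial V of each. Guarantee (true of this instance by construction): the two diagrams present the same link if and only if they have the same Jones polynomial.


equivalent: no
D1 (bracket -A^-15 + A^-7 + A^-3 + A; 13 crossings at w = +1): V = -t^(1/2) - t^(3/2) - t^(5/2) + t^(9/2)
V(D2) = t^(-7/2) - t^(-5/2) + t^(-3/2) - 2t^(-1/2) - t^(3/2)  [11 crossings, <D> = A^-9 + 2A^-1 - A^3 + A^7 - A^11, w = -1]
observation: 2 values of V(t) split the 2 diagrams


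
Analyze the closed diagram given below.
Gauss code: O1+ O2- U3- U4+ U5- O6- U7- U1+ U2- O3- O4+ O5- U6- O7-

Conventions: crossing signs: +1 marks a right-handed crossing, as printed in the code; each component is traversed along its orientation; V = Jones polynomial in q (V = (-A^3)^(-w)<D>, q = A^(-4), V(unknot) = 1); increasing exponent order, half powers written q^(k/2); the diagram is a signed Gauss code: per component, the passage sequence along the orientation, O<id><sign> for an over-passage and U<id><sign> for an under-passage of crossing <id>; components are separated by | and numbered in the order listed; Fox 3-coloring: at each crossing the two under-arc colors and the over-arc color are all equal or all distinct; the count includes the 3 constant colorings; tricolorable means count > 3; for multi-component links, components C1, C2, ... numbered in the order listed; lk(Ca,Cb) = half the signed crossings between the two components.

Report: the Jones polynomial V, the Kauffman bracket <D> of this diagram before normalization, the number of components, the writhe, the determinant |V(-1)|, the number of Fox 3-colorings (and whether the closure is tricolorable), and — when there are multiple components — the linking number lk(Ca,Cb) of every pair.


Jones polynomial: V(q) = -q^-4 + q^-3 + q^-1
<D> = -A^-5 - A^3 + A^7; writhe -3
components 1, writhe -3 (7 crossings)
3-colorings: 9 of 3^7, det 3 — tricolorable
note: w = -3 shifts under R1 moves; the (-A^3)^(3) factor cancels that in V


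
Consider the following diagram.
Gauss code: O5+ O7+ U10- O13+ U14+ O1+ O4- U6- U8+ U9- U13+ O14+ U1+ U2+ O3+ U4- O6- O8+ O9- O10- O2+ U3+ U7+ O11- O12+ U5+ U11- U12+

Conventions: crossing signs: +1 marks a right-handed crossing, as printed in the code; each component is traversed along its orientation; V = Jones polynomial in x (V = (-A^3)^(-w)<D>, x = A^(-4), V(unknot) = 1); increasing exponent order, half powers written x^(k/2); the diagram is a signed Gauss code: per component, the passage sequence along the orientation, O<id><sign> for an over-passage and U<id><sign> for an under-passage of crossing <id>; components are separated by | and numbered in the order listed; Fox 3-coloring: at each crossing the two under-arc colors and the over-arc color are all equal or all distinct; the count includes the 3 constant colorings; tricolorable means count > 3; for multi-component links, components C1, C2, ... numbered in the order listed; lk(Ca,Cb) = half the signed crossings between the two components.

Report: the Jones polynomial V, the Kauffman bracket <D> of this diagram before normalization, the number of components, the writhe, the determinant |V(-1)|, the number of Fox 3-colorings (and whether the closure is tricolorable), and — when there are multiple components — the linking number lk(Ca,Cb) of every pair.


Jones polynomial: V(x) = x^-1 - 1 + 2x - 2x^2 + 2x^3 - 2x^4 + x^5
<D> = A^-8 - 2A^-4 + 2 - 2A^4 + 2A^8 - A^12 + A^16; writhe +4
components 1, writhe +4 (14 crossings)
3-colorings: 3 of 3^14, det 11 — not tricolorable
note: V spans 6 powers of x: at least 6 crossings in any diagram


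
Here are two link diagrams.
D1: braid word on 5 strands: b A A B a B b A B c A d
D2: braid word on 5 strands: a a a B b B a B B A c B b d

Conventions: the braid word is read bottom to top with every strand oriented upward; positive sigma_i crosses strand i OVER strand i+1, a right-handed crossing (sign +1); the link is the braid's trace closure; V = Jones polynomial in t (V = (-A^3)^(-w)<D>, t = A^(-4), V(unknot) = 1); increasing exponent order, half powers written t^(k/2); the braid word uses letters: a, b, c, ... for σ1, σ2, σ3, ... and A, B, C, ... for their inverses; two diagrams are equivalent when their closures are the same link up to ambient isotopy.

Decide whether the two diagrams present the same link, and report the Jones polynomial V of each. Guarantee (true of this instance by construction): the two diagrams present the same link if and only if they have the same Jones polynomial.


equivalent: no
D1 (bracket A^-2 - A^2 + 2A^6 - A^10 + A^14 - A^18; 12 crossings at w = -2): V = -t^-6 + t^-5 - t^-4 + 2t^-3 - t^-2 + t^-1
V(D2) = -t^-3 + 2t^-2 - 2t^-1 + 3 - 2t + 2t^2 - t^3  (w +2, c 14, <D> = -A^-6 + 2A^-2 - 2A^2 + 3A^6 - 2A^10 + 2A^14 - A^18)
key observation: comparing 2 Jones polynomials yields 2 groups


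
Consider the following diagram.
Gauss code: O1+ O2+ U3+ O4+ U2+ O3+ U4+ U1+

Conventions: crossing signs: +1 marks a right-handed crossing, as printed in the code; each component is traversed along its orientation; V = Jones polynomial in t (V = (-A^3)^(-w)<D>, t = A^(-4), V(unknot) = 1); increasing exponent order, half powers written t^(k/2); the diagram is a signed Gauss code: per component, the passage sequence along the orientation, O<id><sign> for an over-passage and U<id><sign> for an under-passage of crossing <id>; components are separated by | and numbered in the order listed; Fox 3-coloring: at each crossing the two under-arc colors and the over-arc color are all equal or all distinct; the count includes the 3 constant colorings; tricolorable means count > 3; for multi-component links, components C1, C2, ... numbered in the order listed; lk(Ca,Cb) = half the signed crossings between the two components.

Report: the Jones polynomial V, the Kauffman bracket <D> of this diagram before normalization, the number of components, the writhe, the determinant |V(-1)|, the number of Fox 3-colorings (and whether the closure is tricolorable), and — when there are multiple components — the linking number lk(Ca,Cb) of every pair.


V = t + t^3 - t^4
<D> = -A^-4 + 1 + A^8 (w = +4)
1 component over 4 crossings, w = +4
9 Fox colorings among 3^4, |V(-1)| = 3: tricolorable
why: det 3 = |V(-1)|; divisible by 3, so tricolorable


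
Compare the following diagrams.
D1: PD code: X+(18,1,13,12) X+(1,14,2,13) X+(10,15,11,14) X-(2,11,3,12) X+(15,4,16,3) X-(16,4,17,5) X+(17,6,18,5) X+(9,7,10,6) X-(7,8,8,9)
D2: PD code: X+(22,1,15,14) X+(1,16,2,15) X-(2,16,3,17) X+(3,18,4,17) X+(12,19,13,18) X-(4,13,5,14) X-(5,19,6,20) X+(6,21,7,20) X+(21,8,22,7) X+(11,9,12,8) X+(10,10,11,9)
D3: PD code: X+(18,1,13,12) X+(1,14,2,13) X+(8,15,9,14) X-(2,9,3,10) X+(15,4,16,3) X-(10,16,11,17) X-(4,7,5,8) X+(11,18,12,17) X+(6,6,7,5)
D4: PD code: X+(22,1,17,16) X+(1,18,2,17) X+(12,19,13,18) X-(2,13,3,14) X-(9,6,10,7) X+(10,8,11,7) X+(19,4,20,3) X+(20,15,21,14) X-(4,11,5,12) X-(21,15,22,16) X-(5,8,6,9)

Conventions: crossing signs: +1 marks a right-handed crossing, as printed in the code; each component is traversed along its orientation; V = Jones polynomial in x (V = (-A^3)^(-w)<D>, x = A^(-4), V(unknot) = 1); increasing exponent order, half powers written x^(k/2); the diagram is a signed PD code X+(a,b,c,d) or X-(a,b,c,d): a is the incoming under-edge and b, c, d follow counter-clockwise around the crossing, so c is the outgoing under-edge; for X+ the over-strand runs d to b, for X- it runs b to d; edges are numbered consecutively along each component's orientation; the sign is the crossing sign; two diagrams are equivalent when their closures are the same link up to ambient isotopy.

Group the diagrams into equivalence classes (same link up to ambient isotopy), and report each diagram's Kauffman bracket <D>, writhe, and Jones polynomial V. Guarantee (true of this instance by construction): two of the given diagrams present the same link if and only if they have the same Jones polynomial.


grouping into links: {D1, D2, D3, D4}
V(D1) = -x^(1/2) + x^(3/2) - x^(5/2) - x^(9/2)  (w +3, c 9, <D> = A^-9 + A^-1 - A^3 + A^7)
V(D2) = -x^(1/2) + x^(3/2) - x^(5/2) - x^(9/2)  (w +5, c 11, <D> = A^-3 + A^5 - A^9 + A^13)
V(D3) = -x^(1/2) + x^(3/2) - x^(5/2) - x^(9/2)  [9 crossings, <D> = A^-9 + A^-1 - A^3 + A^7, w = +3]
V(D4) = -x^(1/2) + x^(3/2) - x^(5/2) - x^(9/2)  (w +1, c 11, <D> = A^-15 + A^-7 - A^-3 + A)
why: one V(x) for all 4 diagrams — one class (guaranteed)


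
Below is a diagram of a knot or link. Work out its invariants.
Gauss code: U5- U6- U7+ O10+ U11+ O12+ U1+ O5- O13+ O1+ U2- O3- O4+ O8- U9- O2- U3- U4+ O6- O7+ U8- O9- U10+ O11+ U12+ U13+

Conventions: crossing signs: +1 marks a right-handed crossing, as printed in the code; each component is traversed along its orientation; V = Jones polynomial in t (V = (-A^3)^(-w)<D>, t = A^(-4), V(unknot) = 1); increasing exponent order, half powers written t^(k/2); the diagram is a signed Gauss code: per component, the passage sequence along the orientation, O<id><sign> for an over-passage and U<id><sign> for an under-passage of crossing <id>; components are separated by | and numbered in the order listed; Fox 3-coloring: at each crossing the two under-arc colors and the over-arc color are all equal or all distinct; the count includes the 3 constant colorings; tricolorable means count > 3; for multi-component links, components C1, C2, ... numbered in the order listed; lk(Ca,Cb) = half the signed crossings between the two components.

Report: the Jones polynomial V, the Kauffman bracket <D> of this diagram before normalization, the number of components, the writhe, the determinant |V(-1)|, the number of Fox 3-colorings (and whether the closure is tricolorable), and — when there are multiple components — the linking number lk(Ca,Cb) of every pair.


V(t) = -t^-3 + t^-2 - t^-1 + 3 - t + t^2 - t^3
bracket: A^-9 - A^-5 + A^-1 - 3A^3 + A^7 - A^11 + A^15, w = +1
1 component, writhe +1, over 13 crossings
det 9, colorings 27 of 3^13 — tricolorable
observation: the span of V is 6, forcing >= 6 crossings in any diagram
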